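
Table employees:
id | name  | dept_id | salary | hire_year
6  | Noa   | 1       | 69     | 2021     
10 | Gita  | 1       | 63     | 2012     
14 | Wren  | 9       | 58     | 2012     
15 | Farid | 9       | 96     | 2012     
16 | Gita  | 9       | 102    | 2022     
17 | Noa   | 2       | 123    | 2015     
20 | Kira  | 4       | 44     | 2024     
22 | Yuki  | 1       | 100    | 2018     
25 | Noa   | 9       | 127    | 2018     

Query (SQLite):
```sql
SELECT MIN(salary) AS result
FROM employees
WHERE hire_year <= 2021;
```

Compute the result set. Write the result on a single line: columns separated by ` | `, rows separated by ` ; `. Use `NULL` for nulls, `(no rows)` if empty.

58

Rows where hire_year <= 2021 → salary values: [69, 63, 58, 96, 123, 100, 127].
MIN of non-NULL values = 58.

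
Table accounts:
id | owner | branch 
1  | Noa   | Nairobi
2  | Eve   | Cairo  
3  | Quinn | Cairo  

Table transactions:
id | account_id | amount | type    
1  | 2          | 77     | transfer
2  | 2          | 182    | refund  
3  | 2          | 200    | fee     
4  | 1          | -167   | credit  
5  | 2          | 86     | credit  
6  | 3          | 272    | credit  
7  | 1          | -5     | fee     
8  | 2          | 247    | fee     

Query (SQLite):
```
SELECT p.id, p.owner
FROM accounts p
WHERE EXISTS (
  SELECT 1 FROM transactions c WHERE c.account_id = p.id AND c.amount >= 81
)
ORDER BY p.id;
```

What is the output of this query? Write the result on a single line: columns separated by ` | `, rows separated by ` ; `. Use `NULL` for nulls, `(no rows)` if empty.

2 | Eve ; 3 | Quinn

For each accounts row, check whether any transactions with matching account_id has amount >= 81.
Keep rows where that is true.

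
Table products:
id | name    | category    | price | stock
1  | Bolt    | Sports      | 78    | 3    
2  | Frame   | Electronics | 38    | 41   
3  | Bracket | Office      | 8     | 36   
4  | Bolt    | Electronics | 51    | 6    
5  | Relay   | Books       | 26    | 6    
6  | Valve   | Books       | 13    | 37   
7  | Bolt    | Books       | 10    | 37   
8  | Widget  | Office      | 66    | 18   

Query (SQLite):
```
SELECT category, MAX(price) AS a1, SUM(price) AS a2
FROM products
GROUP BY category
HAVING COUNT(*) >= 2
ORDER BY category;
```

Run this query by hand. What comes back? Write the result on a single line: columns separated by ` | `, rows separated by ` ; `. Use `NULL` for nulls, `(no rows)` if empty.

Books | 26 | 49 ; Electronics | 51 | 89 ; Office | 66 | 74

Group products by category.
Per group compute: MAX(price), SUM(price).
HAVING: drop groups with fewer than 2 rows.
  Books: ids {5, 6, 7} → MAX(price)=26, SUM(price)=49
  Electronics: ids {2, 4} → MAX(price)=51, SUM(price)=89
  Office: ids {3, 8} → MAX(price)=66, SUM(price)=74
  Sports: ids {1} → MAX(price)=78, SUM(price)=78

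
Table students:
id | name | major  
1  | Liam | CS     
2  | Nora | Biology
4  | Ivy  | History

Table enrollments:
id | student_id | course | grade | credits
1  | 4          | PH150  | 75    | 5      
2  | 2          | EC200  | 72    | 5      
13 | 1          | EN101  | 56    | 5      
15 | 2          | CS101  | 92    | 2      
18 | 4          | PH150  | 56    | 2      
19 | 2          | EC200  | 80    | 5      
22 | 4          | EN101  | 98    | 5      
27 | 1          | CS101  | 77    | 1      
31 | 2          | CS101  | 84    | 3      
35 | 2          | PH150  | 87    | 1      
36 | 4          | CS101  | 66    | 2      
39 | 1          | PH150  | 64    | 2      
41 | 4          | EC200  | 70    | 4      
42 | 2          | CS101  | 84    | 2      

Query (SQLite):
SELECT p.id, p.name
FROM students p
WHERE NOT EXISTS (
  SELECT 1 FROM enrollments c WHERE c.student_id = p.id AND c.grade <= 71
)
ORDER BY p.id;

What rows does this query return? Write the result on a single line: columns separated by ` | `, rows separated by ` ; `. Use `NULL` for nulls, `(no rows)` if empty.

For each students row, check whether any enrollments with matching student_id has grade <= 71.
Keep rows where that is false.

2 | Nora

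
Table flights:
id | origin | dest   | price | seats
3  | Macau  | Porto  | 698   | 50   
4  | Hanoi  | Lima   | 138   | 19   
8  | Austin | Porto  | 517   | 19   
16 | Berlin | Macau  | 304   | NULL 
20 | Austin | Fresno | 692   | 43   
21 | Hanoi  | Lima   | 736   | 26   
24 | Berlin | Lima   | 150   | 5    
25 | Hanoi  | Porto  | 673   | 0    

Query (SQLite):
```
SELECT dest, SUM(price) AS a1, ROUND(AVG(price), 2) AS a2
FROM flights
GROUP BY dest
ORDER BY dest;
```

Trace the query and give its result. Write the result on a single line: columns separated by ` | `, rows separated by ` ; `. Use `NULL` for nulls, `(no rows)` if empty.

Group flights by dest.
Per group compute: SUM(price), ROUND(AVG(price), 2).
  Fresno: ids {20} → SUM(price)=692, ROUND(AVG(price), 2)=692
  Lima: ids {4, 21, 24} → SUM(price)=1024, ROUND(AVG(price), 2)=341.33
  Macau: ids {16} → SUM(price)=304, ROUND(AVG(price), 2)=304
  Porto: ids {3, 8, 25} → SUM(price)=1888, ROUND(AVG(price), 2)=629.33

Fresno | 692 | 692 ; Lima | 1024 | 341.33 ; Macau | 304 | 304 ; Porto | 1888 | 629.33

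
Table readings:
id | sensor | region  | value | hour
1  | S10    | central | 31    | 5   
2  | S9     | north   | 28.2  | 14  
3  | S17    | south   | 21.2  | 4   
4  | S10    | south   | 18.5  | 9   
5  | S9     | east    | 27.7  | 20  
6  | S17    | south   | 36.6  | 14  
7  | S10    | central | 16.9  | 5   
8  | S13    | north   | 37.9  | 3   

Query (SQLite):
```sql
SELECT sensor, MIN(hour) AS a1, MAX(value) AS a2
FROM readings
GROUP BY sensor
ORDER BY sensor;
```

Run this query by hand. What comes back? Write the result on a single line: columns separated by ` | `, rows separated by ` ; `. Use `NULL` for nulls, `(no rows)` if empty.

Group readings by sensor.
Per group compute: MIN(hour), MAX(value).
  S10: ids {1, 4, 7} → MIN(hour)=5, MAX(value)=31
  S13: ids {8} → MIN(hour)=3, MAX(value)=37.9
  S17: ids {3, 6} → MIN(hour)=4, MAX(value)=36.6
  S9: ids {2, 5} → MIN(hour)=14, MAX(value)=28.2

S10 | 5 | 31 ; S13 | 3 | 37.9 ; S17 | 4 | 36.6 ; S9 | 14 | 28.2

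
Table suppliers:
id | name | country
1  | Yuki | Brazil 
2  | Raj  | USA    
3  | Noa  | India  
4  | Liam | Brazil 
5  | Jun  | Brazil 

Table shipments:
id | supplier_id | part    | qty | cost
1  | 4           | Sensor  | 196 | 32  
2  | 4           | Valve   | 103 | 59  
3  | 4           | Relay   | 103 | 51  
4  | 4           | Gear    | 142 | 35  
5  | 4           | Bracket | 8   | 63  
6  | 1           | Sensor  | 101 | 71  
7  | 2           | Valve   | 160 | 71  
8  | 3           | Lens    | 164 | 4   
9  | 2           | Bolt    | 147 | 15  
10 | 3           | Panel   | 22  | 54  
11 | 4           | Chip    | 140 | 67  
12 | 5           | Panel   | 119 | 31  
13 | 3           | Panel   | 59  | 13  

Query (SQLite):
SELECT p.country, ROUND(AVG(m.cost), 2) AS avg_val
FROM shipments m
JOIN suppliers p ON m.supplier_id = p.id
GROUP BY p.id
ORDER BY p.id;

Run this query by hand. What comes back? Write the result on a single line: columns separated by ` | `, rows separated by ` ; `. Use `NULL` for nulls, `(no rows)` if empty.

Join each shipments row to its suppliers via supplier_id.
Group joined rows by suppliers.id; compute ROUND(AVG(m.cost), 2) per group.
  1: ids {6} → ROUND(AVG(m.cost), 2)=71
  2: ids {7, 9} → ROUND(AVG(m.cost), 2)=43
  3: ids {8, 10, 13} → ROUND(AVG(m.cost), 2)=23.67
  4: ids {1, 2, 3, 4, 5, 11} → ROUND(AVG(m.cost), 2)=51.17
  5: ids {12} → ROUND(AVG(m.cost), 2)=31

Brazil | 71 ; USA | 43 ; India | 23.67 ; Brazil | 51.17 ; Brazil | 31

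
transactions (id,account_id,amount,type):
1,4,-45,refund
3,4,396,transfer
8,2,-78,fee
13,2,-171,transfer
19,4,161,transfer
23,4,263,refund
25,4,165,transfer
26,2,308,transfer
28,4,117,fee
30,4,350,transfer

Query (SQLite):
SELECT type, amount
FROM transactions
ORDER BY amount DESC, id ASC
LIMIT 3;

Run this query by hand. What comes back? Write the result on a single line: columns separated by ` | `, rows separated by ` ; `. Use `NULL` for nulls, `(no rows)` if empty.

transfer | 396 ; transfer | 350 ; transfer | 308

Sort by amount desc, tiebreak id asc: (396, id=3), (350, id=30), (308, id=26), (263, id=23), (165, id=25), (161, id=19) …. Take first 3.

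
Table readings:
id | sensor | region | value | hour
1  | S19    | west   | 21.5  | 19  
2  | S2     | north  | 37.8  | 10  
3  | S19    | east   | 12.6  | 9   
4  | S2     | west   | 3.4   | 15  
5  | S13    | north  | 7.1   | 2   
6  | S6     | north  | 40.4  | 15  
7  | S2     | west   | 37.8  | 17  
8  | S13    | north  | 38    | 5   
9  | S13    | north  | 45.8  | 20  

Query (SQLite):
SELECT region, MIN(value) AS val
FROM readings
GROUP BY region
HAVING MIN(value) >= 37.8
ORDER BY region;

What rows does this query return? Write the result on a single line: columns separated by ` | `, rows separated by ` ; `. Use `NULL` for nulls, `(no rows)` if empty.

(no rows)

Partition readings by region; compute MIN(value) within each group.
HAVING: keep groups where MIN(value) >= 37.8.
  east: ids {3} → MIN(value)=12.6
  north: ids {2, 5, 6, 8, 9} → MIN(value)=7.1
  west: ids {1, 4, 7} → MIN(value)=3.4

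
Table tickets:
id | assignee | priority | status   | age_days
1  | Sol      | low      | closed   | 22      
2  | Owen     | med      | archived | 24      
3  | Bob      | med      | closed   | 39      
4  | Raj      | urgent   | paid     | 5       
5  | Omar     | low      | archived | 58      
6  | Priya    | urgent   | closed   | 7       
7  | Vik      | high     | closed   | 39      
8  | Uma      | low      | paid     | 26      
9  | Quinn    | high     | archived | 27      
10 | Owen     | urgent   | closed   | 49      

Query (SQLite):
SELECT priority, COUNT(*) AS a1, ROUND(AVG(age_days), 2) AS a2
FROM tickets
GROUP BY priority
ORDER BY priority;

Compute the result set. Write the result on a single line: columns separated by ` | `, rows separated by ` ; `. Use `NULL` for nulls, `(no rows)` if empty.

Group tickets by priority.
Per group compute: COUNT(*), ROUND(AVG(age_days), 2).
  high: ids {7, 9} → COUNT(*)=2, ROUND(AVG(age_days), 2)=33
  low: ids {1, 5, 8} → COUNT(*)=3, ROUND(AVG(age_days), 2)=35.33
  med: ids {2, 3} → COUNT(*)=2, ROUND(AVG(age_days), 2)=31.5
  urgent: ids {4, 6, 10} → COUNT(*)=3, ROUND(AVG(age_days), 2)=20.33

high | 2 | 33 ; low | 3 | 35.33 ; med | 2 | 31.5 ; urgent | 3 | 20.33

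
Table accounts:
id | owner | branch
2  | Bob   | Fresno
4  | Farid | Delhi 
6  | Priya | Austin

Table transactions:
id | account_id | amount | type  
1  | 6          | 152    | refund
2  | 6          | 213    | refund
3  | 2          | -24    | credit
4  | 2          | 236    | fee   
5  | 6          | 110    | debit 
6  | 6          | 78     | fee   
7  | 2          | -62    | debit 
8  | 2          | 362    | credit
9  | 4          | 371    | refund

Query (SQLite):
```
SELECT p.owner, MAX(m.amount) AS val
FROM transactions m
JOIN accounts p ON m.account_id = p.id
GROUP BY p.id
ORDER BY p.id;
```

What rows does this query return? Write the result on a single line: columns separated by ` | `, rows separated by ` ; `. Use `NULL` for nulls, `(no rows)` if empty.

Join each transactions row to its accounts via account_id.
Group joined rows by accounts.id; compute MAX(m.amount) per group.
  2: ids {3, 4, 7, 8} → MAX(m.amount)=362
  4: ids {9} → MAX(m.amount)=371
  6: ids {1, 2, 5, 6} → MAX(m.amount)=213

Bob | 362 ; Farid | 371 ; Priya | 213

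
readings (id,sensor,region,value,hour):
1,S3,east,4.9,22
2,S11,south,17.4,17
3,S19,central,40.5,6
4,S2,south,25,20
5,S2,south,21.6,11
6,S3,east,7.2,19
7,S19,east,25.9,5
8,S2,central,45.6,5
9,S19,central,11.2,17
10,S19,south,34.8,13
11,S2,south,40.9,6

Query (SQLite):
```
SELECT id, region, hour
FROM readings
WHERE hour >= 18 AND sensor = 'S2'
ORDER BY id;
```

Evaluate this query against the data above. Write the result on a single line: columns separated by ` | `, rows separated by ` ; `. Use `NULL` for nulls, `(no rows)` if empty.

hour >= 18: ids {1, 4, 6}
sensor = 'S2': ids {4, 5, 8, 11}
Combine with AND.

4 | south | 20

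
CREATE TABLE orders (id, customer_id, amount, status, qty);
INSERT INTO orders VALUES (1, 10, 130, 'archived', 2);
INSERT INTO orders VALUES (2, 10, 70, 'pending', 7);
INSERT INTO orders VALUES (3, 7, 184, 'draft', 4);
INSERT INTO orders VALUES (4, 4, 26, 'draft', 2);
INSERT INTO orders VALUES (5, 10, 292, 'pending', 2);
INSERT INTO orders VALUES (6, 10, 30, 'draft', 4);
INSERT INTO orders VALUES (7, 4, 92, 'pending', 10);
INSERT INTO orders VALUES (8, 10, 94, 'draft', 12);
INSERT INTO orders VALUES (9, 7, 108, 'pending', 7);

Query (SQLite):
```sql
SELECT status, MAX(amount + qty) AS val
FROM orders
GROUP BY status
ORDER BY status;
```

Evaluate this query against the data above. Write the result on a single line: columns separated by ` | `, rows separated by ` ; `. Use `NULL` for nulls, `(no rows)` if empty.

For each row compute amount + qty.
Group by status; take MAX of the expression per group.
  archived: ids {1} → MAX(amount + qty)=132
  draft: ids {3, 4, 6, 8} → MAX(amount + qty)=188
  pending: ids {2, 5, 7, 9} → MAX(amount + qty)=294

archived | 132 ; draft | 188 ; pending | 294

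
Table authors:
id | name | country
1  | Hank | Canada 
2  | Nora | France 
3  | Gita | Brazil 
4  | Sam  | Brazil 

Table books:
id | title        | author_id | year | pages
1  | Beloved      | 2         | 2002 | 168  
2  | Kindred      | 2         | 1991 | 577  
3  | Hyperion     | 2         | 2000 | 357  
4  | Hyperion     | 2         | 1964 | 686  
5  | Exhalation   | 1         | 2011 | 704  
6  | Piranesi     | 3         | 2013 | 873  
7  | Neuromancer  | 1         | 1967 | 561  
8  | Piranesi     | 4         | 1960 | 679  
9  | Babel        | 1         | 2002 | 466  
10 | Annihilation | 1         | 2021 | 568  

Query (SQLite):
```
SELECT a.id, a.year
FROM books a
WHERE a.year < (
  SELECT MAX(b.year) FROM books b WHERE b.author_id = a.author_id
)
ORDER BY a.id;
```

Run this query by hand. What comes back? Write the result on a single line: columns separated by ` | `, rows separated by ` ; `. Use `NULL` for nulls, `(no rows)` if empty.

For each books row a, compute MAX(year) over rows sharing a.author_id.
Keep row a if a.year < that per-group MAX.
  author_id=1: MAX(year) = 2021
  author_id=2: MAX(year) = 2002
  author_id=3: MAX(year) = 2013
  author_id=4: MAX(year) = 1960

2 | 1991 ; 3 | 2000 ; 4 | 1964 ; 5 | 2011 ; 7 | 1967 ; 9 | 2002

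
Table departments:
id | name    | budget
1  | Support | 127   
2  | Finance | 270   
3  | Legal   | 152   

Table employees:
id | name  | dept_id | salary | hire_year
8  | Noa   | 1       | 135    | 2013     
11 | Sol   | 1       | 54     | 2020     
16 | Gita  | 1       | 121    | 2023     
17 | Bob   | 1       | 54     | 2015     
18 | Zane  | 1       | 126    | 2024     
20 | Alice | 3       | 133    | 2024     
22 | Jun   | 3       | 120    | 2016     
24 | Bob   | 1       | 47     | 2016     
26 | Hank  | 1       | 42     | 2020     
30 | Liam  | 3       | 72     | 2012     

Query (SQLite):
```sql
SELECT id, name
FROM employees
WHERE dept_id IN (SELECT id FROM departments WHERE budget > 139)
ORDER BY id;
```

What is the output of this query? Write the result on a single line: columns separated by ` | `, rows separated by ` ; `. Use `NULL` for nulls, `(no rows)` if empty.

Inner query: departments.id where budget > 139.
Outer: keep employees rows whose dept_id is in that set.
Inner query → {2, 3}

20 | Alice ; 22 | Jun ; 30 | Liam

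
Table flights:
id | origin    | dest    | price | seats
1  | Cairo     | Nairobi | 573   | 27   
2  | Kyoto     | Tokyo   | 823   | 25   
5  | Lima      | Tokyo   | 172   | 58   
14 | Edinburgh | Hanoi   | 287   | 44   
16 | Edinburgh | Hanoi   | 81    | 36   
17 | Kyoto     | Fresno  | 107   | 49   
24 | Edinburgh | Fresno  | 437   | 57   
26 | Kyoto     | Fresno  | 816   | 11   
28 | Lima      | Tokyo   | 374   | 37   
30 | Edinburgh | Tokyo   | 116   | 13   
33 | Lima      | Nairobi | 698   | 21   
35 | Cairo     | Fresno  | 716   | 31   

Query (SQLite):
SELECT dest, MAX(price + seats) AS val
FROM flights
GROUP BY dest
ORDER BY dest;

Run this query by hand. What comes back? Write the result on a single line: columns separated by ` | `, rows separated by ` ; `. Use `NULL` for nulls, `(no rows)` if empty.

For each row compute price + seats.
Group by dest; take MAX of the expression per group.
  Fresno: ids {17, 24, 26, 35} → MAX(price + seats)=827
  Hanoi: ids {14, 16} → MAX(price + seats)=331
  Nairobi: ids {1, 33} → MAX(price + seats)=719
  Tokyo: ids {2, 5, 28, 30} → MAX(price + seats)=848

Fresno | 827 ; Hanoi | 331 ; Nairobi | 719 ; Tokyo | 848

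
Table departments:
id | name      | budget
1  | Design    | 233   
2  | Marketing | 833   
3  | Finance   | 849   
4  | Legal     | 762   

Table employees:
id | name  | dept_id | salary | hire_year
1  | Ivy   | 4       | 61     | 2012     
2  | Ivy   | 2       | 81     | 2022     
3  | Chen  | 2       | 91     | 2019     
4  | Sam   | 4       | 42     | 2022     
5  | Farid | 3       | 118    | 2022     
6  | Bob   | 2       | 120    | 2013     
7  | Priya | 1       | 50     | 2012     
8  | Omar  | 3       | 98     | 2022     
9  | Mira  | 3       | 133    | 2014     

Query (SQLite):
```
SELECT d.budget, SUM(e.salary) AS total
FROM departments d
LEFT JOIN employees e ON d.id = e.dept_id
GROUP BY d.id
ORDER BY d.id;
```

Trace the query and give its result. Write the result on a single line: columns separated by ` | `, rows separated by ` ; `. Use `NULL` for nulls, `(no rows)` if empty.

LEFT JOIN keeps every departments row; unmatched ones get NULL for employees columns.
Group by departments.id and compute SUM(e.salary). SUM over an all-NULL group is NULL.
  1: ids {7} → SUM(e.salary)=50
  2: ids {2, 3, 6} → SUM(e.salary)=292
  3: ids {5, 8, 9} → SUM(e.salary)=349
  4: ids {1, 4} → SUM(e.salary)=103

233 | 50 ; 833 | 292 ; 849 | 349 ; 762 | 103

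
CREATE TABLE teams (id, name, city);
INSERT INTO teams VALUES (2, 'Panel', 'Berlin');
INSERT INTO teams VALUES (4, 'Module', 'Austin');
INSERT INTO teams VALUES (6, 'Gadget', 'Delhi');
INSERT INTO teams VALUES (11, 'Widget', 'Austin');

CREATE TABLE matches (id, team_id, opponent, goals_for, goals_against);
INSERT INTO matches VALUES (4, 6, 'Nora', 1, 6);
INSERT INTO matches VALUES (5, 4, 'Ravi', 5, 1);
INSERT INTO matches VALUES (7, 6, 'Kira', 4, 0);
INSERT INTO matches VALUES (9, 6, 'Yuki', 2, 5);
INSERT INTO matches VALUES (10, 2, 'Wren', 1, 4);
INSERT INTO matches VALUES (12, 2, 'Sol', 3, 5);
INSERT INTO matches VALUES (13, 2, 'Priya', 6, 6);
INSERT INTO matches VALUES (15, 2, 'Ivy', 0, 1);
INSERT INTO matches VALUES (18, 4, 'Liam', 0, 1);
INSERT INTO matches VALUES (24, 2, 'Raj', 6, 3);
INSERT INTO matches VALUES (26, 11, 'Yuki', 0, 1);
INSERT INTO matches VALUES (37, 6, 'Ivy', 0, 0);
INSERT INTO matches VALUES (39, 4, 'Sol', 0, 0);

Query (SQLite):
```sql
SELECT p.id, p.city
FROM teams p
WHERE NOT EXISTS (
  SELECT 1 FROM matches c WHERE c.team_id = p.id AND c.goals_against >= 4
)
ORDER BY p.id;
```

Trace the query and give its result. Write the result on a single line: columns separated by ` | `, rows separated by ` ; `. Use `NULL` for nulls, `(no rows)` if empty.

For each teams row, check whether any matches with matching team_id has goals_against >= 4.
Keep rows where that is false.

4 | Austin ; 11 | Austin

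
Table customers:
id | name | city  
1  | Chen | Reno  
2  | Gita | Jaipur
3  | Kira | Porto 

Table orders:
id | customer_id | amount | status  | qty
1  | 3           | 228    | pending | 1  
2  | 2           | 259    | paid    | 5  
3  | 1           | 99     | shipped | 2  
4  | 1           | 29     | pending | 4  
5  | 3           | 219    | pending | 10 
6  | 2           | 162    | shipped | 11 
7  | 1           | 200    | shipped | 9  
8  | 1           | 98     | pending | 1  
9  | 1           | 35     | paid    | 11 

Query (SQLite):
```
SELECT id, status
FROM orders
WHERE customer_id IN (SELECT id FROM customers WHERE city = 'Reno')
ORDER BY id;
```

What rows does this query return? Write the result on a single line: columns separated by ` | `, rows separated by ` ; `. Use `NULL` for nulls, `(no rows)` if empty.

Inner query: customers.id where city = 'Reno'.
Outer: keep orders rows whose customer_id is in that set.
Inner query → {1}

3 | shipped ; 4 | pending ; 7 | shipped ; 8 | pending ; 9 | paid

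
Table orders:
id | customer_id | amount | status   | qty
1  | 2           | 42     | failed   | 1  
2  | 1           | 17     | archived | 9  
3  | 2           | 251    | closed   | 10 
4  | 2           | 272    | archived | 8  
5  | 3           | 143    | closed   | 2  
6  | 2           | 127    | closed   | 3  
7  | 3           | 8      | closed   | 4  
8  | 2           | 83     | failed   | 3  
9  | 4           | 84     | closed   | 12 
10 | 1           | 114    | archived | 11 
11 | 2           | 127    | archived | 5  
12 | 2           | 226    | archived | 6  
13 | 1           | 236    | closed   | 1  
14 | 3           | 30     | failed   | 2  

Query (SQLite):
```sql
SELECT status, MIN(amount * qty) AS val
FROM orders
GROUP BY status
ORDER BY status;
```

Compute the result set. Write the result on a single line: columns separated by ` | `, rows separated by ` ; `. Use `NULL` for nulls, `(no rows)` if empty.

archived | 153 ; closed | 32 ; failed | 42

For each row compute amount * qty.
Group by status; take MIN of the expression per group.
  archived: ids {2, 4, 10, 11, 12} → MIN(amount * qty)=153
  closed: ids {3, 5, 6, 7, 9, 13} → MIN(amount * qty)=32
  failed: ids {1, 8, 14} → MIN(amount * qty)=42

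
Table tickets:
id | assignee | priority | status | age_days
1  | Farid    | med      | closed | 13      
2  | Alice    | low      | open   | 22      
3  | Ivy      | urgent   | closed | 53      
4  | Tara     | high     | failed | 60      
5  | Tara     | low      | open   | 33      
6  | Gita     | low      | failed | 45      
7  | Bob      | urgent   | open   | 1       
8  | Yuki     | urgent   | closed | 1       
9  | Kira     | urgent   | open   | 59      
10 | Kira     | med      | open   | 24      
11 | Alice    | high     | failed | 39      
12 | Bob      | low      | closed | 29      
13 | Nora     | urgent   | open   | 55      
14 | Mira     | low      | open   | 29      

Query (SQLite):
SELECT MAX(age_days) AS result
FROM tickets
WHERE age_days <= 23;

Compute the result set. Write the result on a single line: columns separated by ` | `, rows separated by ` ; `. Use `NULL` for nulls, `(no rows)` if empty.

Rows where age_days <= 23 → age_days values: [13, 22, 1, 1].
MAX of non-NULL values = 22.

22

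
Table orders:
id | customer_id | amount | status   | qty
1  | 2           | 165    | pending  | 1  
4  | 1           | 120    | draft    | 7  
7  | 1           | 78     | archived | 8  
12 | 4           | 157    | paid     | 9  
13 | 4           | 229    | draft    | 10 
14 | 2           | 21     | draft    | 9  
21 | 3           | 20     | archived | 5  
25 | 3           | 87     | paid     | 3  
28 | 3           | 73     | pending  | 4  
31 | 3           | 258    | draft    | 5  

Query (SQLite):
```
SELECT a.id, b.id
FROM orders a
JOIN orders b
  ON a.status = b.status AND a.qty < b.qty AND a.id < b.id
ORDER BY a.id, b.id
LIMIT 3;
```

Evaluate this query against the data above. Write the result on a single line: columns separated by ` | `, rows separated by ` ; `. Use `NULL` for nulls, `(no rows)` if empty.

1 | 28 ; 4 | 13 ; 4 | 14

Pairs (a,b) with same status, a.qty < b.qty, a.id < b.id.
status groups: archived:{7,21} draft:{4,13,14,31} paid:{12,25} pending:{1,28}
Ordered by (a.id, b.id); first 3.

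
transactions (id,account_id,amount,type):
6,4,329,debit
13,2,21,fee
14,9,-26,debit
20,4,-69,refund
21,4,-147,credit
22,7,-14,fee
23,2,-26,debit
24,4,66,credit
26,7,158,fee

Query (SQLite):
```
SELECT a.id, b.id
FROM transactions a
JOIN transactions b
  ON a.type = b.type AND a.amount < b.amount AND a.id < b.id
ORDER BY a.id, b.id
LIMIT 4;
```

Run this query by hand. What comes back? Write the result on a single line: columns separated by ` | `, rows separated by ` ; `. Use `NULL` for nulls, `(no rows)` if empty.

Pairs (a,b) with same type, a.amount < b.amount, a.id < b.id.
type groups: credit:{21,24} debit:{6,14,23} fee:{13,22,26} refund:{20}
Ordered by (a.id, b.id); first 4.

13 | 26 ; 21 | 24 ; 22 | 26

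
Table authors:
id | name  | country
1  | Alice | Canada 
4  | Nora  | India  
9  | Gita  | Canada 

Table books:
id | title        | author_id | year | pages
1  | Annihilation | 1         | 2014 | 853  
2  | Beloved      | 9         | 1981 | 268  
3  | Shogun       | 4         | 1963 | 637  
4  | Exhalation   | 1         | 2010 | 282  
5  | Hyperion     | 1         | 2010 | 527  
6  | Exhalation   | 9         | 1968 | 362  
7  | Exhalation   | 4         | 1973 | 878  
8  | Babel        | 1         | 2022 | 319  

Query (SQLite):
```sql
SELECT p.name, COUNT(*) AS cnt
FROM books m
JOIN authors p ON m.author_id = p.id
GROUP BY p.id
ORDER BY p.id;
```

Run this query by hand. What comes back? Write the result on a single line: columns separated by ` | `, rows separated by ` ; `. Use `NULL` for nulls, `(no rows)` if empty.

Alice | 4 ; Nora | 2 ; Gita | 2

Join each books row to its authors via author_id.
Group joined rows by authors.id; compute COUNT(*) per group.
  1: ids {1, 4, 5, 8} → COUNT(*)=4
  4: ids {3, 7} → COUNT(*)=2
  9: ids {2, 6} → COUNT(*)=2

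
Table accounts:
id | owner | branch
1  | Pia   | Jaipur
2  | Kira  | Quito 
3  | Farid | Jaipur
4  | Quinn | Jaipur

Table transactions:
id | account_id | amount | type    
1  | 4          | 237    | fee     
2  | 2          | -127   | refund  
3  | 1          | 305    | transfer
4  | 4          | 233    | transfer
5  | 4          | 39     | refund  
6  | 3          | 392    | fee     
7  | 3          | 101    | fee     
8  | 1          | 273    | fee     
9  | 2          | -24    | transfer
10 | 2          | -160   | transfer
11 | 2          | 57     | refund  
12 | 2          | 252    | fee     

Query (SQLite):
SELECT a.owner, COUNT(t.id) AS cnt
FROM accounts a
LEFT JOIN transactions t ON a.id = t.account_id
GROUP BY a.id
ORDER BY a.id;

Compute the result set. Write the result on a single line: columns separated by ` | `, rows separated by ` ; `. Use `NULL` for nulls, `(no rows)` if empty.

Pia | 2 ; Kira | 5 ; Farid | 2 ; Quinn | 3

LEFT JOIN keeps every accounts row; unmatched ones get NULL for transactions columns.
Group by accounts.id and compute COUNT(t.id). COUNT(col) of an all-NULL group is 0.
  1: ids {3, 8} → COUNT(t.id)=2
  2: ids {2, 9, 10, 11, 12} → COUNT(t.id)=5
  3: ids {6, 7} → COUNT(t.id)=2
  4: ids {1, 4, 5} → COUNT(t.id)=3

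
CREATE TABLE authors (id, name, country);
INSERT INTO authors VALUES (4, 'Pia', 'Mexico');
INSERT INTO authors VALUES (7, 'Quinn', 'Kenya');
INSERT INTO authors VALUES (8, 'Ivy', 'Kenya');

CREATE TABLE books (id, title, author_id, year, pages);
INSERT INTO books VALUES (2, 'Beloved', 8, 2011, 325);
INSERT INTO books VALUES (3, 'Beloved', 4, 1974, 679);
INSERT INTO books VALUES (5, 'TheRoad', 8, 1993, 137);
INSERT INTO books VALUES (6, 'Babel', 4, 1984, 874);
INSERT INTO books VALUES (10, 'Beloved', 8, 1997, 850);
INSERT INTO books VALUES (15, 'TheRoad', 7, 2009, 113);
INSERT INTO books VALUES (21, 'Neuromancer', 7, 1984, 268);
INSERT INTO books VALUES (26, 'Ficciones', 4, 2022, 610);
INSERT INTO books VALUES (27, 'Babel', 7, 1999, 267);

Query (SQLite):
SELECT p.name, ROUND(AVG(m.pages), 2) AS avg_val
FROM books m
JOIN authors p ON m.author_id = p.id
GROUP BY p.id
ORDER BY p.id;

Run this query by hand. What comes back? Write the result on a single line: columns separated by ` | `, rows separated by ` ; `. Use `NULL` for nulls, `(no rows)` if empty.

Join each books row to its authors via author_id.
Group joined rows by authors.id; compute ROUND(AVG(m.pages), 2) per group.
  4: ids {3, 6, 26} → ROUND(AVG(m.pages), 2)=721
  7: ids {15, 21, 27} → ROUND(AVG(m.pages), 2)=216
  8: ids {2, 5, 10} → ROUND(AVG(m.pages), 2)=437.33

Pia | 721 ; Quinn | 216 ; Ivy | 437.33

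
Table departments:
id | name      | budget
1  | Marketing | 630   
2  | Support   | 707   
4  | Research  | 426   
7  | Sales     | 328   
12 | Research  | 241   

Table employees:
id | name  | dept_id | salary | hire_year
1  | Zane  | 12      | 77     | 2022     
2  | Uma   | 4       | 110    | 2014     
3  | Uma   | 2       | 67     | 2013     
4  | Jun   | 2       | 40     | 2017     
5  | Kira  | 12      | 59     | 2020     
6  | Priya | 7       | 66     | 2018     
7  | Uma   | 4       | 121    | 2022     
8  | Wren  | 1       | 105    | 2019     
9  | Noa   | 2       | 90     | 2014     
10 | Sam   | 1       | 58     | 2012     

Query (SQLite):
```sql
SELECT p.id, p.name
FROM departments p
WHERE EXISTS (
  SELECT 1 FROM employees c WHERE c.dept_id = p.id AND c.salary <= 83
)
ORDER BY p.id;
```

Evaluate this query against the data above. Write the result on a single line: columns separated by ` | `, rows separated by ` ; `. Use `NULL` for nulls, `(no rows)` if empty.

1 | Marketing ; 2 | Support ; 7 | Sales ; 12 | Research

For each departments row, check whether any employees with matching dept_id has salary <= 83.
Keep rows where that is true.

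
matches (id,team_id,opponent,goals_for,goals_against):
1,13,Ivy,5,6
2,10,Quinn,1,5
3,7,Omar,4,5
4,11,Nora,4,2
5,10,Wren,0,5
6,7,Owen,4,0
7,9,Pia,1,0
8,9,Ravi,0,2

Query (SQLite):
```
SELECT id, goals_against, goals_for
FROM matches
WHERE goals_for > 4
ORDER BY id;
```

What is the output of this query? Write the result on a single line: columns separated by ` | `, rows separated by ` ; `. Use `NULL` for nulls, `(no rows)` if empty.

1 | 6 | 5

goals_for > 4: ids {1}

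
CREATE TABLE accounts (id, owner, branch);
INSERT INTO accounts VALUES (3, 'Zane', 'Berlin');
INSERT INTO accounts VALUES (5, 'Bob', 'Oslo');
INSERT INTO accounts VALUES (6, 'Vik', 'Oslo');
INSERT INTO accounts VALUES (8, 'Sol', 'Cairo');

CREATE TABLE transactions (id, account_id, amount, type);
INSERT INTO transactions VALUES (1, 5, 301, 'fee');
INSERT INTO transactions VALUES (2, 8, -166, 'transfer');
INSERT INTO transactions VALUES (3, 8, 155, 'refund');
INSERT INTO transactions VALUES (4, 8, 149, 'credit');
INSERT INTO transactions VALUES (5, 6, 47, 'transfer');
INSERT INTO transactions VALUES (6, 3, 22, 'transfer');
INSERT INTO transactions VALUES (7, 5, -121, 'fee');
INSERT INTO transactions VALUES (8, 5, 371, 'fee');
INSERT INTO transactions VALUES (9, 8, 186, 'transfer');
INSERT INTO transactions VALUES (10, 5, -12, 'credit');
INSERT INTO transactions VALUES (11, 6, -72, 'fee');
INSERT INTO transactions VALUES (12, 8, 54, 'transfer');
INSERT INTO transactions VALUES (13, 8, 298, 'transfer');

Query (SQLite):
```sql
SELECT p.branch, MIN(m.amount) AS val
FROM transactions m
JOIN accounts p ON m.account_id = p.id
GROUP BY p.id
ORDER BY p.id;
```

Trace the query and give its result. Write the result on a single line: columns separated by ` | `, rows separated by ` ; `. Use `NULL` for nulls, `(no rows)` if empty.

Join each transactions row to its accounts via account_id.
Group joined rows by accounts.id; compute MIN(m.amount) per group.
  3: ids {6} → MIN(m.amount)=22
  5: ids {1, 7, 8, 10} → MIN(m.amount)=-121
  6: ids {5, 11} → MIN(m.amount)=-72
  8: ids {2, 3, 4, 9, 12, 13} → MIN(m.amount)=-166

Berlin | 22 ; Oslo | -121 ; Oslo | -72 ; Cairo | -166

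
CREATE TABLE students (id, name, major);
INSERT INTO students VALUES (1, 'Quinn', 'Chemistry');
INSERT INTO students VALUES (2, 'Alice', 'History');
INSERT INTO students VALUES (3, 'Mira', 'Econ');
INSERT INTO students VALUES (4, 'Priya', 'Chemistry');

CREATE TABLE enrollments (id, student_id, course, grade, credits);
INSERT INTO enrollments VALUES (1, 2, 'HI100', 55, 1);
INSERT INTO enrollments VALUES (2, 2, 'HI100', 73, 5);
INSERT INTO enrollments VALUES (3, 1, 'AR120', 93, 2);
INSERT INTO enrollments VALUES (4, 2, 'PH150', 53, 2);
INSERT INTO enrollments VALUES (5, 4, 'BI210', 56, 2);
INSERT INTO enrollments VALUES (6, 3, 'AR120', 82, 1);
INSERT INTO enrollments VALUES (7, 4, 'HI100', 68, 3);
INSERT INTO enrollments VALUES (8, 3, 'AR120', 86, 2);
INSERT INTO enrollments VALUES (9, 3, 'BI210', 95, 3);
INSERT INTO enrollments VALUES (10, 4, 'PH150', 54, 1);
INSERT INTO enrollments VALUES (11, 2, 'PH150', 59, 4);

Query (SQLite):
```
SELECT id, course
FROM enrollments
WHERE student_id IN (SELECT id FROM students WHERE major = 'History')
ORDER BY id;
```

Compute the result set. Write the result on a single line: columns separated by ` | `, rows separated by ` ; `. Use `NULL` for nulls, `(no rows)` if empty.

1 | HI100 ; 2 | HI100 ; 4 | PH150 ; 11 | PH150

Inner query: students.id where major = 'History'.
Outer: keep enrollments rows whose student_id is in that set.
Inner query → {2}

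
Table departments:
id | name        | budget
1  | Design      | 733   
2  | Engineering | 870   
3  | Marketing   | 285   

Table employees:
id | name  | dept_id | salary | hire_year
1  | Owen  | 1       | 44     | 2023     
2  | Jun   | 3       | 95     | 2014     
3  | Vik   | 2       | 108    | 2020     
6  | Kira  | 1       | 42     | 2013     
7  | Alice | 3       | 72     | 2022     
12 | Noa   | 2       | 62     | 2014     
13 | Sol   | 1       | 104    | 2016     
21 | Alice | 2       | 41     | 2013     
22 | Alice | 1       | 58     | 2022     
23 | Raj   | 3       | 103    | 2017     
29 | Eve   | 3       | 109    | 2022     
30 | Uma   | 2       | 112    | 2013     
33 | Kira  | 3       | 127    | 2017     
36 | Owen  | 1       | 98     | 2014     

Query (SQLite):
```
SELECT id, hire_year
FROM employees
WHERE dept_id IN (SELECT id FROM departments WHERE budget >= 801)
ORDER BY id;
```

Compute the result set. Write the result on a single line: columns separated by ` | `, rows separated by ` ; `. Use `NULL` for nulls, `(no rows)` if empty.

3 | 2020 ; 12 | 2014 ; 21 | 2013 ; 30 | 2013

Inner query: departments.id where budget >= 801.
Outer: keep employees rows whose dept_id is in that set.
Inner query → {2}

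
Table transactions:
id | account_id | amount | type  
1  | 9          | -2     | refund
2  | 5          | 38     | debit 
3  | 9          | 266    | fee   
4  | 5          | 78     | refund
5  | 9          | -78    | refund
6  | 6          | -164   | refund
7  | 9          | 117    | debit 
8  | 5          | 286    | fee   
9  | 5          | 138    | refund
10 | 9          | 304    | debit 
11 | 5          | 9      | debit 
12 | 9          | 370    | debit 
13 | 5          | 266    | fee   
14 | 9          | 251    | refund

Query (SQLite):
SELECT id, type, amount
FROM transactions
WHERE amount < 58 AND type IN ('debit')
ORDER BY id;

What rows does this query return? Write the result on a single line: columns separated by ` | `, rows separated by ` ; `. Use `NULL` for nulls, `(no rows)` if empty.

2 | debit | 38 ; 11 | debit | 9

amount < 58: ids {1, 2, 5, 6, 11}
type IN ('debit'): ids {2, 7, 10, 11, 12}
Combine with AND.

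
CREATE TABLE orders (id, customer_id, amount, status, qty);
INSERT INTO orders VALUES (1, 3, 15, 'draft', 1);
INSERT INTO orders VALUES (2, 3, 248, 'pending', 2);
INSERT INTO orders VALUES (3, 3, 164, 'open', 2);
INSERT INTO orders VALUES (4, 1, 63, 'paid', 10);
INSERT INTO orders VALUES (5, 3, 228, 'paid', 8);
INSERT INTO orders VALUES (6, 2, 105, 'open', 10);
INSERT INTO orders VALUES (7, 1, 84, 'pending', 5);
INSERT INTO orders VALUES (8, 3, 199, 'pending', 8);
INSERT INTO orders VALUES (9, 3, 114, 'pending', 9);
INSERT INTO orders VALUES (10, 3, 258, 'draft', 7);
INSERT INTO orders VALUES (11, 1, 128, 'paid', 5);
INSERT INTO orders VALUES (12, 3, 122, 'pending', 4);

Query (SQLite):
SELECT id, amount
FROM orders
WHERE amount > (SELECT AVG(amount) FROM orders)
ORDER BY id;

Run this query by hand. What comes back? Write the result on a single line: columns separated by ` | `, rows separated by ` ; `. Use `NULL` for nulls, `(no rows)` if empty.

Scalar subquery: AVG(amount) over all orders rows = 144.0.
Keep rows where amount > that value.

2 | 248 ; 3 | 164 ; 5 | 228 ; 8 | 199 ; 10 | 258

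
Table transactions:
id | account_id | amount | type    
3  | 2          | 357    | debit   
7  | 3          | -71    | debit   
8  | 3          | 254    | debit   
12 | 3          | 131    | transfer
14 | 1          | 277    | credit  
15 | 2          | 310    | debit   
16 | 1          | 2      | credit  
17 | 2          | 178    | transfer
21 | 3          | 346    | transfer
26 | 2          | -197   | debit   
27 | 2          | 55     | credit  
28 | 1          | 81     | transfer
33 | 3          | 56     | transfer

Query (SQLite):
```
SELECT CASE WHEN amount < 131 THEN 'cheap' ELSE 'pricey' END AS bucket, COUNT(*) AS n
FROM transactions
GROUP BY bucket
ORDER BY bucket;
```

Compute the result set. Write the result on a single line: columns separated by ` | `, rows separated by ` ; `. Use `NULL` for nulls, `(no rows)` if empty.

cheap | 6 ; pricey | 7

Bucket rows by amount < 131 → 'cheap' else 'pricey'; count each bucket.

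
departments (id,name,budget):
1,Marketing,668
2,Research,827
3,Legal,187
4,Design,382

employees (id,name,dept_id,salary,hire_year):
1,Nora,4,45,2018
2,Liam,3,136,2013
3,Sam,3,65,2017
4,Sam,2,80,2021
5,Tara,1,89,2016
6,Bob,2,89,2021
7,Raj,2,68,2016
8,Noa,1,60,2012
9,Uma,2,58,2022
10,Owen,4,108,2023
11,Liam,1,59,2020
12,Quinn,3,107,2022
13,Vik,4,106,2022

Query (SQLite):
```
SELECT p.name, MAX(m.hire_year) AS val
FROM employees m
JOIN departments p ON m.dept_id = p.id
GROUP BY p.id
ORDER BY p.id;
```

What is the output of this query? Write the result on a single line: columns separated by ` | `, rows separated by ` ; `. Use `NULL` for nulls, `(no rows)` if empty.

Join each employees row to its departments via dept_id.
Group joined rows by departments.id; compute MAX(m.hire_year) per group.
  1: ids {5, 8, 11} → MAX(m.hire_year)=2020
  2: ids {4, 6, 7, 9} → MAX(m.hire_year)=2022
  3: ids {2, 3, 12} → MAX(m.hire_year)=2022
  4: ids {1, 10, 13} → MAX(m.hire_year)=2023

Marketing | 2020 ; Research | 2022 ; Legal | 2022 ; Design | 2023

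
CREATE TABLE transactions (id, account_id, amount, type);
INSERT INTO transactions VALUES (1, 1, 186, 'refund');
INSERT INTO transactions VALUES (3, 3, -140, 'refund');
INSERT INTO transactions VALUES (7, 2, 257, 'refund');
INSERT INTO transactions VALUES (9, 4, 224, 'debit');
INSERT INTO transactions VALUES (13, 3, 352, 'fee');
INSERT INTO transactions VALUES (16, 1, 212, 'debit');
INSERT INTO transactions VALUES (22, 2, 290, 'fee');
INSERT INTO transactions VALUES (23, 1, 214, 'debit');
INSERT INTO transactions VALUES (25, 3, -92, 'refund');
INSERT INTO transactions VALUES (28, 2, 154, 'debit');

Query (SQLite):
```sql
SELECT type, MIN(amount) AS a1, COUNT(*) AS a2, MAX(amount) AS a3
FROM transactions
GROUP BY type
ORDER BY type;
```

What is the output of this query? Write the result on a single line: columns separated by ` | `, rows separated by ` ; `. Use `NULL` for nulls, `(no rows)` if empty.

debit | 154 | 4 | 224 ; fee | 290 | 2 | 352 ; refund | -140 | 4 | 257

Group transactions by type.
Per group compute: MIN(amount), COUNT(*), MAX(amount).
  debit: ids {9, 16, 23, 28} → MIN(amount)=154, COUNT(*)=4, MAX(amount)=224
  fee: ids {13, 22} → MIN(amount)=290, COUNT(*)=2, MAX(amount)=352
  refund: ids {1, 3, 7, 25} → MIN(amount)=-140, COUNT(*)=4, MAX(amount)=257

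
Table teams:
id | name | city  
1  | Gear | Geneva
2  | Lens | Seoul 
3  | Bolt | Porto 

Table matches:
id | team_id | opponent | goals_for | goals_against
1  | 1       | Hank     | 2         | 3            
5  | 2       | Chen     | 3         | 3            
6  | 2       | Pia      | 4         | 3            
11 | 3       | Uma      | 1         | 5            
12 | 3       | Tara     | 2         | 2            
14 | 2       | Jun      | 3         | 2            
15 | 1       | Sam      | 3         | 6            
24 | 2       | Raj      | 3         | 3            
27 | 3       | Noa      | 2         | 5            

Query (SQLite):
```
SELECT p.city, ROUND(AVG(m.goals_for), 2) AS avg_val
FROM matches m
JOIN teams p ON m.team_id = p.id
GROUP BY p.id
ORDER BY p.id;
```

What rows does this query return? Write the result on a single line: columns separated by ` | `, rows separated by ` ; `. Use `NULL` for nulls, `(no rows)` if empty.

Join each matches row to its teams via team_id.
Group joined rows by teams.id; compute ROUND(AVG(m.goals_for), 2) per group.
  1: ids {1, 15} → ROUND(AVG(m.goals_for), 2)=2.5
  2: ids {5, 6, 14, 24} → ROUND(AVG(m.goals_for), 2)=3.25
  3: ids {11, 12, 27} → ROUND(AVG(m.goals_for), 2)=1.67

Geneva | 2.5 ; Seoul | 3.25 ; Porto | 1.67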